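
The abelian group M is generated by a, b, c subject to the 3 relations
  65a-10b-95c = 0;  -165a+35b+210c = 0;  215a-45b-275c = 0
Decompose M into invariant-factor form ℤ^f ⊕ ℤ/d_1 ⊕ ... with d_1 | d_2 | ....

rank_ℚ(R)=3; free=3−3=0
SNF(R) diag = [5, 5, 15] → torsion [5, 5, 15]

Answer: M ≅ ℤ/5 ⊕ ℤ/5 ⊕ ℤ/15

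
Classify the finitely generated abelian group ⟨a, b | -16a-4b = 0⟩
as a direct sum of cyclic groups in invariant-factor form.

Answer: M ≅ ℤ^1 ⊕ ℤ/4

Derivation:
rank_ℚ(R)=1; free=2−1=1
SNF(R) diag = [4] → torsion [4]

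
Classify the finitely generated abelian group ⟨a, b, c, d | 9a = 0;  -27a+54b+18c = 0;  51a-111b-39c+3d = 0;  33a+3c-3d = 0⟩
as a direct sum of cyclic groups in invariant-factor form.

rank_ℚ(R)=4; free=4−4=0
SNF(R) diag = [3, 3, 9, 18] → torsion [3, 3, 9, 18]

Answer: M ≅ ℤ/3 ⊕ ℤ/3 ⊕ ℤ/9 ⊕ ℤ/18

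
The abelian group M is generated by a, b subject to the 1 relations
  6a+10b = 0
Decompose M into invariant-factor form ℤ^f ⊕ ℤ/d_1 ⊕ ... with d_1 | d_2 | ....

rank_ℚ(R)=1; free=2−1=1
SNF(R) diag = [2] → torsion [2]

Answer: M ≅ ℤ^1 ⊕ ℤ/2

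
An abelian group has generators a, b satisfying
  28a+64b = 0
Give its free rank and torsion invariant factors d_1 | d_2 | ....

Answer: M ≅ ℤ^1 ⊕ ℤ/4

Derivation:
rank_ℚ(R)=1; free=2−1=1
SNF(R) diag = [4] → torsion [4]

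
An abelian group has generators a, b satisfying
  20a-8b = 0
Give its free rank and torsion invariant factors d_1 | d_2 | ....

rank_ℚ(R)=1; free=2−1=1
SNF(R) diag = [4] → torsion [4]

Answer: M ≅ ℤ^1 ⊕ ℤ/4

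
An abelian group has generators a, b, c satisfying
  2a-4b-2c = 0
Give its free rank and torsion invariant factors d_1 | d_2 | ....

Answer: M ≅ ℤ^2 ⊕ ℤ/2

Derivation:
rank_ℚ(R)=1; free=3−1=2
SNF(R) diag = [2] → torsion [2]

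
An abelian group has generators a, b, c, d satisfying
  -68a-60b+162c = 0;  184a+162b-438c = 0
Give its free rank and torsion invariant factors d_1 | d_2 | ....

rank_ℚ(R)=2; free=4−2=2
SNF(R) diag = [2, 6] → torsion [2, 6]

Answer: M ≅ ℤ^2 ⊕ ℤ/2 ⊕ ℤ/6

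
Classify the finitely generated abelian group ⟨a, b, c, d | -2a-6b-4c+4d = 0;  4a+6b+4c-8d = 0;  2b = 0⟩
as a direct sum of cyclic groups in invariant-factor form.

Answer: M ≅ ℤ^1 ⊕ ℤ/2 ⊕ ℤ/2 ⊕ ℤ/4

Derivation:
rank_ℚ(R)=3; free=4−3=1
SNF(R) diag = [2, 2, 4] → torsion [2, 2, 4]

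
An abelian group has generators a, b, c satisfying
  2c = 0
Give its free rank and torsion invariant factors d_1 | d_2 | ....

Answer: M ≅ ℤ^2 ⊕ ℤ/2

Derivation:
rank_ℚ(R)=1; free=3−1=2
SNF(R) diag = [2] → torsion [2]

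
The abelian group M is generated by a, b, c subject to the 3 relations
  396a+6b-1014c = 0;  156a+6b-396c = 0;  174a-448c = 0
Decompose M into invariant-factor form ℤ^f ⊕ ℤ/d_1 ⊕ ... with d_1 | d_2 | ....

rank_ℚ(R)=3; free=3−3=0
SNF(R) diag = [2, 6, 6] → torsion [2, 6, 6]

Answer: M ≅ ℤ/2 ⊕ ℤ/6 ⊕ ℤ/6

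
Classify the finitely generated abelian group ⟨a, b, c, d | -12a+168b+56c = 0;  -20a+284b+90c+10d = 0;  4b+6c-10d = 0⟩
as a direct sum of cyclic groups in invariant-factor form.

rank_ℚ(R)=3; free=4−3=1
SNF(R) diag = [2, 4, 8] → torsion [2, 4, 8]

Answer: M ≅ ℤ^1 ⊕ ℤ/2 ⊕ ℤ/4 ⊕ ℤ/8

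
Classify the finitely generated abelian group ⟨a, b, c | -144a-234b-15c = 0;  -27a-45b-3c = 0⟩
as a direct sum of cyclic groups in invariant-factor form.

Answer: M ≅ ℤ^1 ⊕ ℤ/3 ⊕ ℤ/9

Derivation:
rank_ℚ(R)=2; free=3−2=1
SNF(R) diag = [3, 9] → torsion [3, 9]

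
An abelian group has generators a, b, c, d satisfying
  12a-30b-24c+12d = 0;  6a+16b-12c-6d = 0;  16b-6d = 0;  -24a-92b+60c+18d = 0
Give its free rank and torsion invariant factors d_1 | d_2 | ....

Answer: M ≅ ℤ/2 ⊕ ℤ/6 ⊕ ℤ/6 ⊕ ℤ/12

Derivation:
rank_ℚ(R)=4; free=4−4=0
SNF(R) diag = [2, 6, 6, 12] → torsion [2, 6, 6, 12]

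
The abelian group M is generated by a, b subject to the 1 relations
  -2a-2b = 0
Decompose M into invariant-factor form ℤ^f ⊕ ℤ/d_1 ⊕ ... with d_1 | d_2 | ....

Answer: M ≅ ℤ^1 ⊕ ℤ/2

Derivation:
rank_ℚ(R)=1; free=2−1=1
SNF(R) diag = [2] → torsion [2]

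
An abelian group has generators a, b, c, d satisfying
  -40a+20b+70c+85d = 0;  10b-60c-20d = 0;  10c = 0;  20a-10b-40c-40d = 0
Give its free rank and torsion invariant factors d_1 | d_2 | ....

rank_ℚ(R)=4; free=4−4=0
SNF(R) diag = [5, 10, 10, 20] → torsion [5, 10, 10, 20]

Answer: M ≅ ℤ/5 ⊕ ℤ/10 ⊕ ℤ/10 ⊕ ℤ/20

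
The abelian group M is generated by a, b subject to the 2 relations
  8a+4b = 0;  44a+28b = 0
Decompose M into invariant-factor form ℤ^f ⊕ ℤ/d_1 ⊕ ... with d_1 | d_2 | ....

rank_ℚ(R)=2; free=2−2=0
SNF(R) diag = [4, 12] → torsion [4, 12]

Answer: M ≅ ℤ/4 ⊕ ℤ/12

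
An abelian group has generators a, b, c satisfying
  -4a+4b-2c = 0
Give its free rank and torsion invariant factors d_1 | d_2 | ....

Answer: M ≅ ℤ^2 ⊕ ℤ/2

Derivation:
rank_ℚ(R)=1; free=3−1=2
SNF(R) diag = [2] → torsion [2]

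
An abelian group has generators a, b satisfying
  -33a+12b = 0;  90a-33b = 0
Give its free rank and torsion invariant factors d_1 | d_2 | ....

Answer: M ≅ ℤ/3 ⊕ ℤ/3

Derivation:
rank_ℚ(R)=2; free=2−2=0
SNF(R) diag = [3, 3] → torsion [3, 3]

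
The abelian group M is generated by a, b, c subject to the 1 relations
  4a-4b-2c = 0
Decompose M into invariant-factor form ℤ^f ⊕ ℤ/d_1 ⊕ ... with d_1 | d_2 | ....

rank_ℚ(R)=1; free=3−1=2
SNF(R) diag = [2] → torsion [2]

Answer: M ≅ ℤ^2 ⊕ ℤ/2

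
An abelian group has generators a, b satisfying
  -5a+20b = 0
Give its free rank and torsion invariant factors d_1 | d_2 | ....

rank_ℚ(R)=1; free=2−1=1
SNF(R) diag = [5] → torsion [5]

Answer: M ≅ ℤ^1 ⊕ ℤ/5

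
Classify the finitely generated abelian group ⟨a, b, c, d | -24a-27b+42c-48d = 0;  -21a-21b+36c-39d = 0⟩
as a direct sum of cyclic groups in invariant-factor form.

rank_ℚ(R)=2; free=4−2=2
SNF(R) diag = [3, 3] → torsion [3, 3]

Answer: M ≅ ℤ^2 ⊕ ℤ/3 ⊕ ℤ/3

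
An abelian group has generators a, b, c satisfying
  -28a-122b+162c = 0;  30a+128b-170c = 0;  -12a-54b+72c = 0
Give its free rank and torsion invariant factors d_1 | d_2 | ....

rank_ℚ(R)=3; free=3−3=0
SNF(R) diag = [2, 2, 6] → torsion [2, 2, 6]

Answer: M ≅ ℤ/2 ⊕ ℤ/2 ⊕ ℤ/6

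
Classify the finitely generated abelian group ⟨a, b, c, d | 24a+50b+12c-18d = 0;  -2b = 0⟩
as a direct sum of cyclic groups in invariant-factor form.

rank_ℚ(R)=2; free=4−2=2
SNF(R) diag = [2, 6] → torsion [2, 6]

Answer: M ≅ ℤ^2 ⊕ ℤ/2 ⊕ ℤ/6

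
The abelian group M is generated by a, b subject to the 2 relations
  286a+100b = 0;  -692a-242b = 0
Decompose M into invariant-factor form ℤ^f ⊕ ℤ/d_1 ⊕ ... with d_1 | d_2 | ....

Answer: M ≅ ℤ/2 ⊕ ℤ/6

Derivation:
rank_ℚ(R)=2; free=2−2=0
SNF(R) diag = [2, 6] → torsion [2, 6]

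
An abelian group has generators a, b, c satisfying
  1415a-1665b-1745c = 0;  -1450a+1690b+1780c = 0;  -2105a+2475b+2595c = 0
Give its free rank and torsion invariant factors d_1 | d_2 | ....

rank_ℚ(R)=3; free=3−3=0
SNF(R) diag = [5, 10, 20] → torsion [5, 10, 20]

Answer: M ≅ ℤ/5 ⊕ ℤ/10 ⊕ ℤ/20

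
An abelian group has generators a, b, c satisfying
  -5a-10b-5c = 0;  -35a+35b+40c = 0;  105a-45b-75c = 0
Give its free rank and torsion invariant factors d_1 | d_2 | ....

Answer: M ≅ ℤ/5 ⊕ ℤ/15 ⊕ ℤ/15

Derivation:
rank_ℚ(R)=3; free=3−3=0
SNF(R) diag = [5, 15, 15] → torsion [5, 15, 15]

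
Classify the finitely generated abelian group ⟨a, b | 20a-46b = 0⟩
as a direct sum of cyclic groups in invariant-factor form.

rank_ℚ(R)=1; free=2−1=1
SNF(R) diag = [2] → torsion [2]

Answer: M ≅ ℤ^1 ⊕ ℤ/2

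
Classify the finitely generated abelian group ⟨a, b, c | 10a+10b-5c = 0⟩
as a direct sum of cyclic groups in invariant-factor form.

rank_ℚ(R)=1; free=3−1=2
SNF(R) diag = [5] → torsion [5]

Answer: M ≅ ℤ^2 ⊕ ℤ/5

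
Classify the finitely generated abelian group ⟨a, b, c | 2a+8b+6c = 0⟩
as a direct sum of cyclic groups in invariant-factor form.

rank_ℚ(R)=1; free=3−1=2
SNF(R) diag = [2] → torsion [2]

Answer: M ≅ ℤ^2 ⊕ ℤ/2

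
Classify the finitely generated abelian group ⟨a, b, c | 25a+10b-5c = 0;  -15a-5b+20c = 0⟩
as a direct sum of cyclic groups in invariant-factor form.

rank_ℚ(R)=2; free=3−2=1
SNF(R) diag = [5, 5] → torsion [5, 5]

Answer: M ≅ ℤ^1 ⊕ ℤ/5 ⊕ ℤ/5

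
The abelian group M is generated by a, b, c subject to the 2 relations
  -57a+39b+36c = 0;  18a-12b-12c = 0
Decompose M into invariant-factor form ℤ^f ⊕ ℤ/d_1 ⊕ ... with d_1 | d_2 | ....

rank_ℚ(R)=2; free=3−2=1
SNF(R) diag = [3, 6] → torsion [3, 6]

Answer: M ≅ ℤ^1 ⊕ ℤ/3 ⊕ ℤ/6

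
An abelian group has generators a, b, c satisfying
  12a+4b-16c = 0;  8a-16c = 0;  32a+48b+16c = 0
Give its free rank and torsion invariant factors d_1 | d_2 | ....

Answer: M ≅ ℤ/4 ⊕ ℤ/8 ⊕ ℤ/16

Derivation:
rank_ℚ(R)=3; free=3−3=0
SNF(R) diag = [4, 8, 16] → torsion [4, 8, 16]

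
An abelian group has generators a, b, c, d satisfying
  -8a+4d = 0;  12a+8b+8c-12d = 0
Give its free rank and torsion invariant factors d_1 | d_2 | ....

rank_ℚ(R)=2; free=4−2=2
SNF(R) diag = [4, 4] → torsion [4, 4]

Answer: M ≅ ℤ^2 ⊕ ℤ/4 ⊕ ℤ/4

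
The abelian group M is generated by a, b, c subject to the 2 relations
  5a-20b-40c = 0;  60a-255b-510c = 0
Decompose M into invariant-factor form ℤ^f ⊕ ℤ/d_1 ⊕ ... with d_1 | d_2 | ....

rank_ℚ(R)=2; free=3−2=1
SNF(R) diag = [5, 15] → torsion [5, 15]

Answer: M ≅ ℤ^1 ⊕ ℤ/5 ⊕ ℤ/15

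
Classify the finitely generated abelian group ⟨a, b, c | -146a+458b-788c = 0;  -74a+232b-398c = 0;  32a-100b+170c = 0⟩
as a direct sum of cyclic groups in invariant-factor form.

rank_ℚ(R)=3; free=3−3=0
SNF(R) diag = [2, 2, 6] → torsion [2, 2, 6]

Answer: M ≅ ℤ/2 ⊕ ℤ/2 ⊕ ℤ/6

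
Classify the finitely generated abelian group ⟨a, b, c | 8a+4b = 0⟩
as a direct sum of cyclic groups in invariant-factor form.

Answer: M ≅ ℤ^2 ⊕ ℤ/4

Derivation:
rank_ℚ(R)=1; free=3−1=2
SNF(R) diag = [4] → torsion [4]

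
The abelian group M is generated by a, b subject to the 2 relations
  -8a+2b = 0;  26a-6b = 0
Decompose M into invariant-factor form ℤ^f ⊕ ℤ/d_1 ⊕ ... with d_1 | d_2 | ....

Answer: M ≅ ℤ/2 ⊕ ℤ/2

Derivation:
rank_ℚ(R)=2; free=2−2=0
SNF(R) diag = [2, 2] → torsion [2, 2]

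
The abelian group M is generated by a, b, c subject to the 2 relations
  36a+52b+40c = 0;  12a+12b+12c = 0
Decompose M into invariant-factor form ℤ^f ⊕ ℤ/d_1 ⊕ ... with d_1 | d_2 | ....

Answer: M ≅ ℤ^1 ⊕ ℤ/4 ⊕ ℤ/12

Derivation:
rank_ℚ(R)=2; free=3−2=1
SNF(R) diag = [4, 12] → torsion [4, 12]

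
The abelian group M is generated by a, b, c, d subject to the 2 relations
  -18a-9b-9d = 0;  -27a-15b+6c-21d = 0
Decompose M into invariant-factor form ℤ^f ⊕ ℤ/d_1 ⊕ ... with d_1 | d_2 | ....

Answer: M ≅ ℤ^2 ⊕ ℤ/3 ⊕ ℤ/9

Derivation:
rank_ℚ(R)=2; free=4−2=2
SNF(R) diag = [3, 9] → torsion [3, 9]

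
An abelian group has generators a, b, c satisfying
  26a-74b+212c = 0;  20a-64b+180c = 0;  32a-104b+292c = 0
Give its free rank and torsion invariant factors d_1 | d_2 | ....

Answer: M ≅ ℤ/2 ⊕ ℤ/4 ⊕ ℤ/4

Derivation:
rank_ℚ(R)=3; free=3−3=0
SNF(R) diag = [2, 4, 4] → torsion [2, 4, 4]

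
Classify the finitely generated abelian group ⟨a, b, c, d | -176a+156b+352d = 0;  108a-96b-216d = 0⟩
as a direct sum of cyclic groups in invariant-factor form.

Answer: M ≅ ℤ^2 ⊕ ℤ/4 ⊕ ℤ/12

Derivation:
rank_ℚ(R)=2; free=4−2=2
SNF(R) diag = [4, 12] → torsion [4, 12]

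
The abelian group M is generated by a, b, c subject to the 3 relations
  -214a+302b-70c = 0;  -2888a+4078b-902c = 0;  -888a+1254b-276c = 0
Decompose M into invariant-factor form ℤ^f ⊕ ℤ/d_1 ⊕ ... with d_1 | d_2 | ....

Answer: M ≅ ℤ/2 ⊕ ℤ/6 ⊕ ℤ/18

Derivation:
rank_ℚ(R)=3; free=3−3=0
SNF(R) diag = [2, 6, 18] → torsion [2, 6, 18]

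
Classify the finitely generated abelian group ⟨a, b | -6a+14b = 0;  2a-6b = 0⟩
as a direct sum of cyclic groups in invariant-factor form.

Answer: M ≅ ℤ/2 ⊕ ℤ/4

Derivation:
rank_ℚ(R)=2; free=2−2=0
SNF(R) diag = [2, 4] → torsion [2, 4]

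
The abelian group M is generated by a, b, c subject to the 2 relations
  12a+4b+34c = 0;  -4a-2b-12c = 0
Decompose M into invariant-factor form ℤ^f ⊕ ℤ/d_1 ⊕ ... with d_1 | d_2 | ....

Answer: M ≅ ℤ^1 ⊕ ℤ/2 ⊕ ℤ/2

Derivation:
rank_ℚ(R)=2; free=3−2=1
SNF(R) diag = [2, 2] → torsion [2, 2]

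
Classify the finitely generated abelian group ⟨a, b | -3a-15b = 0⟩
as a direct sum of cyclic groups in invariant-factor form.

Answer: M ≅ ℤ^1 ⊕ ℤ/3

Derivation:
rank_ℚ(R)=1; free=2−1=1
SNF(R) diag = [3] → torsion [3]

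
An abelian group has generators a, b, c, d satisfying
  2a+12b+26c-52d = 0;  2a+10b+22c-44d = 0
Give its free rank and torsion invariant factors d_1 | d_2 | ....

rank_ℚ(R)=2; free=4−2=2
SNF(R) diag = [2, 2] → torsion [2, 2]

Answer: M ≅ ℤ^2 ⊕ ℤ/2 ⊕ ℤ/2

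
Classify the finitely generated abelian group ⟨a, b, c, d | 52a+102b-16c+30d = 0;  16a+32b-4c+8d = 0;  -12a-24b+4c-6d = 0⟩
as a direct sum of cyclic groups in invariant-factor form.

Answer: M ≅ ℤ^1 ⊕ ℤ/2 ⊕ ℤ/2 ⊕ ℤ/4

Derivation:
rank_ℚ(R)=3; free=4−3=1
SNF(R) diag = [2, 2, 4] → torsion [2, 2, 4]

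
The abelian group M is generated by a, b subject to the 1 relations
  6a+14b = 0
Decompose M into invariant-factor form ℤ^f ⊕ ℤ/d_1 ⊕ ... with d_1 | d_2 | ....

Answer: M ≅ ℤ^1 ⊕ ℤ/2

Derivation:
rank_ℚ(R)=1; free=2−1=1
SNF(R) diag = [2] → torsion [2]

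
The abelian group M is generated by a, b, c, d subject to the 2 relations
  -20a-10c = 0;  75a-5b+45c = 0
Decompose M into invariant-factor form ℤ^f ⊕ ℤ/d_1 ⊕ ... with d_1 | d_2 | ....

rank_ℚ(R)=2; free=4−2=2
SNF(R) diag = [5, 10] → torsion [5, 10]

Answer: M ≅ ℤ^2 ⊕ ℤ/5 ⊕ ℤ/10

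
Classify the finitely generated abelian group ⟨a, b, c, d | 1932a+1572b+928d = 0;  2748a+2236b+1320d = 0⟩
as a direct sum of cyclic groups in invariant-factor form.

Answer: M ≅ ℤ^2 ⊕ ℤ/4 ⊕ ℤ/8

Derivation:
rank_ℚ(R)=2; free=4−2=2
SNF(R) diag = [4, 8] → torsion [4, 8]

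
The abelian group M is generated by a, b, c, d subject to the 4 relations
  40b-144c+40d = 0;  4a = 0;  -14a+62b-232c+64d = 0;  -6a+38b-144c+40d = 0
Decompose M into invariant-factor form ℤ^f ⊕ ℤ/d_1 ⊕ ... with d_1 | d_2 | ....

Answer: M ≅ ℤ/2 ⊕ ℤ/4 ⊕ ℤ/8 ⊕ ℤ/8

Derivation:
rank_ℚ(R)=4; free=4−4=0
SNF(R) diag = [2, 4, 8, 8] → torsion [2, 4, 8, 8]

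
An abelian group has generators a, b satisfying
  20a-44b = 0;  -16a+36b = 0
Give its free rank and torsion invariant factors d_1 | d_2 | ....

rank_ℚ(R)=2; free=2−2=0
SNF(R) diag = [4, 4] → torsion [4, 4]

Answer: M ≅ ℤ/4 ⊕ ℤ/4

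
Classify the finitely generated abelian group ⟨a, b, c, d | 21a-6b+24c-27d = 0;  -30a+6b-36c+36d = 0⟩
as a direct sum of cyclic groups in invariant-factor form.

rank_ℚ(R)=2; free=4−2=2
SNF(R) diag = [3, 6] → torsion [3, 6]

Answer: M ≅ ℤ^2 ⊕ ℤ/3 ⊕ ℤ/6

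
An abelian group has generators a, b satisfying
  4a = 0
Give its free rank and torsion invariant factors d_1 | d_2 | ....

Answer: M ≅ ℤ^1 ⊕ ℤ/4

Derivation:
rank_ℚ(R)=1; free=2−1=1
SNF(R) diag = [4] → torsion [4]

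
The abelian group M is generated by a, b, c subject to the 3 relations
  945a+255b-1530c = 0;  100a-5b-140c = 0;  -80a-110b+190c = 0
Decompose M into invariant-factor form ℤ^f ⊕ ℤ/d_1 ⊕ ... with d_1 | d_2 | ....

Answer: M ≅ ℤ/5 ⊕ ℤ/15 ⊕ ℤ/30

Derivation:
rank_ℚ(R)=3; free=3−3=0
SNF(R) diag = [5, 15, 30] → torsion [5, 15, 30]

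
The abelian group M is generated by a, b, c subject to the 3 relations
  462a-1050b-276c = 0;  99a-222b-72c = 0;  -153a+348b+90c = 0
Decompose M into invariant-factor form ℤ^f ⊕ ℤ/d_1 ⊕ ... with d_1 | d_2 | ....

rank_ℚ(R)=3; free=3−3=0
SNF(R) diag = [3, 6, 18] → torsion [3, 6, 18]

Answer: M ≅ ℤ/3 ⊕ ℤ/6 ⊕ ℤ/18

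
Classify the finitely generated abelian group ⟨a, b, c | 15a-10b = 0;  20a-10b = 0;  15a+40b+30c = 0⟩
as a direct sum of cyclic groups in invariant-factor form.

rank_ℚ(R)=3; free=3−3=0
SNF(R) diag = [5, 10, 30] → torsion [5, 10, 30]

Answer: M ≅ ℤ/5 ⊕ ℤ/10 ⊕ ℤ/30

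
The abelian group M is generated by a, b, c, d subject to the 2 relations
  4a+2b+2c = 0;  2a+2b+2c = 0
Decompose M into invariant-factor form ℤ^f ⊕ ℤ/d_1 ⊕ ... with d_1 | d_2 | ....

rank_ℚ(R)=2; free=4−2=2
SNF(R) diag = [2, 2] → torsion [2, 2]

Answer: M ≅ ℤ^2 ⊕ ℤ/2 ⊕ ℤ/2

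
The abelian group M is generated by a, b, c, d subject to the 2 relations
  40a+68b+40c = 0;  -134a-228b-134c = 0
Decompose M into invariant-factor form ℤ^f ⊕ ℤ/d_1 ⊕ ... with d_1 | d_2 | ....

Answer: M ≅ ℤ^2 ⊕ ℤ/2 ⊕ ℤ/4

Derivation:
rank_ℚ(R)=2; free=4−2=2
SNF(R) diag = [2, 4] → torsion [2, 4]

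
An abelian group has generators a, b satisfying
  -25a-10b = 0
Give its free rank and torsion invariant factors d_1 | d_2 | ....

Answer: M ≅ ℤ^1 ⊕ ℤ/5

Derivation:
rank_ℚ(R)=1; free=2−1=1
SNF(R) diag = [5] → torsion [5]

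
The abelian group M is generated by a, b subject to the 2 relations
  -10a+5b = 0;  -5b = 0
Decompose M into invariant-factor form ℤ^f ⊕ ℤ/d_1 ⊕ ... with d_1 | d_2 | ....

rank_ℚ(R)=2; free=2−2=0
SNF(R) diag = [5, 10] → torsion [5, 10]

Answer: M ≅ ℤ/5 ⊕ ℤ/10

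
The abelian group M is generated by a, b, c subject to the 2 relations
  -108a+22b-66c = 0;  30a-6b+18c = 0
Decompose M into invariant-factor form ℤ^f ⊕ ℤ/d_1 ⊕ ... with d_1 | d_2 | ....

rank_ℚ(R)=2; free=3−2=1
SNF(R) diag = [2, 6] → torsion [2, 6]

Answer: M ≅ ℤ^1 ⊕ ℤ/2 ⊕ ℤ/6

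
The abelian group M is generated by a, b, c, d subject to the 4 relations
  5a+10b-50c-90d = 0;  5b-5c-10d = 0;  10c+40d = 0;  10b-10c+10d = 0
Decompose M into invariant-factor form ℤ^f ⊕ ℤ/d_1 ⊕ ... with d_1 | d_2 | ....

Answer: M ≅ ℤ/5 ⊕ ℤ/5 ⊕ ℤ/10 ⊕ ℤ/30

Derivation:
rank_ℚ(R)=4; free=4−4=0
SNF(R) diag = [5, 5, 10, 30] → torsion [5, 5, 10, 30]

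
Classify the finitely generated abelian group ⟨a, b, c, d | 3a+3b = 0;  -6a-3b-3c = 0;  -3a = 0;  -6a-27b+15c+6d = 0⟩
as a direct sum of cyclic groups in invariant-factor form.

rank_ℚ(R)=4; free=4−4=0
SNF(R) diag = [3, 3, 3, 6] → torsion [3, 3, 3, 6]

Answer: M ≅ ℤ/3 ⊕ ℤ/3 ⊕ ℤ/3 ⊕ ℤ/6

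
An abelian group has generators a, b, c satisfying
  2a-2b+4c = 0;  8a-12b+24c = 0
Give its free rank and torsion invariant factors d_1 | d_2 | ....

Answer: M ≅ ℤ^1 ⊕ ℤ/2 ⊕ ℤ/4

Derivation:
rank_ℚ(R)=2; free=3−2=1
SNF(R) diag = [2, 4] → torsion [2, 4]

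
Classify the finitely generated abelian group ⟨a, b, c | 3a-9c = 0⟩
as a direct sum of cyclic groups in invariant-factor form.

rank_ℚ(R)=1; free=3−1=2
SNF(R) diag = [3] → torsion [3]

Answer: M ≅ ℤ^2 ⊕ ℤ/3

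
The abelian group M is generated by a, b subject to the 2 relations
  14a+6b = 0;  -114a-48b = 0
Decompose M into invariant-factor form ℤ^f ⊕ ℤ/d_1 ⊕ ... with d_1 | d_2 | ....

Answer: M ≅ ℤ/2 ⊕ ℤ/6

Derivation:
rank_ℚ(R)=2; free=2−2=0
SNF(R) diag = [2, 6] → torsion [2, 6]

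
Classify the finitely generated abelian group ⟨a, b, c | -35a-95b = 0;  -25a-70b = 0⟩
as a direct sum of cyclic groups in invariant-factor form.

Answer: M ≅ ℤ^1 ⊕ ℤ/5 ⊕ ℤ/15

Derivation:
rank_ℚ(R)=2; free=3−2=1
SNF(R) diag = [5, 15] → torsion [5, 15]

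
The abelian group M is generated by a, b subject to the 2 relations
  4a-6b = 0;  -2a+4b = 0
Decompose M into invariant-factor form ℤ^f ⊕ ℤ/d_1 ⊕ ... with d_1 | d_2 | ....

rank_ℚ(R)=2; free=2−2=0
SNF(R) diag = [2, 2] → torsion [2, 2]

Answer: M ≅ ℤ/2 ⊕ ℤ/2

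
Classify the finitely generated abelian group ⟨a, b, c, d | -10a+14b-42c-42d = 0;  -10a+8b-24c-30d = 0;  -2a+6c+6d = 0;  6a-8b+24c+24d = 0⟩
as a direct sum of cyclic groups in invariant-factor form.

rank_ℚ(R)=4; free=4−4=0
SNF(R) diag = [2, 2, 6, 6] → torsion [2, 2, 6, 6]

Answer: M ≅ ℤ/2 ⊕ ℤ/2 ⊕ ℤ/6 ⊕ ℤ/6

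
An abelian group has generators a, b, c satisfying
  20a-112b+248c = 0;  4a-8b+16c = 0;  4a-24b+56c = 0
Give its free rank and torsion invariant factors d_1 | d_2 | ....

Answer: M ≅ ℤ/4 ⊕ ℤ/8 ⊕ ℤ/24

Derivation:
rank_ℚ(R)=3; free=3−3=0
SNF(R) diag = [4, 8, 24] → torsion [4, 8, 24]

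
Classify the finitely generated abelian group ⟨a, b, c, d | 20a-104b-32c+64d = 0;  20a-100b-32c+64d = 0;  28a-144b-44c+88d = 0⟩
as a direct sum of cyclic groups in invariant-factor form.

Answer: M ≅ ℤ^1 ⊕ ℤ/4 ⊕ ℤ/4 ⊕ ℤ/4

Derivation:
rank_ℚ(R)=3; free=4−3=1
SNF(R) diag = [4, 4, 4] → torsion [4, 4, 4]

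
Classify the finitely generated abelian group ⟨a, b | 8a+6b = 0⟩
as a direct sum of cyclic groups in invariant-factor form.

rank_ℚ(R)=1; free=2−1=1
SNF(R) diag = [2] → torsion [2]

Answer: M ≅ ℤ^1 ⊕ ℤ/2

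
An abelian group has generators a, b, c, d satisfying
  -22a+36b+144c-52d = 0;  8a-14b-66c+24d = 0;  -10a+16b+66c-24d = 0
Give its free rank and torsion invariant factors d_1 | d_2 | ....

rank_ℚ(R)=3; free=4−3=1
SNF(R) diag = [2, 2, 6] → torsion [2, 2, 6]

Answer: M ≅ ℤ^1 ⊕ ℤ/2 ⊕ ℤ/2 ⊕ ℤ/6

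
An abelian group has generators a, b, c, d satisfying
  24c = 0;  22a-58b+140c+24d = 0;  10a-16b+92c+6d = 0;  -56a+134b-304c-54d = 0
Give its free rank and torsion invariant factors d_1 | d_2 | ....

rank_ℚ(R)=4; free=4−4=0
SNF(R) diag = [2, 6, 12, 24] → torsion [2, 6, 12, 24]

Answer: M ≅ ℤ/2 ⊕ ℤ/6 ⊕ ℤ/12 ⊕ ℤ/24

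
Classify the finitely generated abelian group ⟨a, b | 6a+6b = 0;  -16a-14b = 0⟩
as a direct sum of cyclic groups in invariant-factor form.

rank_ℚ(R)=2; free=2−2=0
SNF(R) diag = [2, 6] → torsion [2, 6]

Answer: M ≅ ℤ/2 ⊕ ℤ/6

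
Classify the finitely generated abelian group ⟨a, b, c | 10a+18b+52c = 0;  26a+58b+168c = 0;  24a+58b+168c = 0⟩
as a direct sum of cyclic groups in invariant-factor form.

rank_ℚ(R)=3; free=3−3=0
SNF(R) diag = [2, 2, 4] → torsion [2, 2, 4]

Answer: M ≅ ℤ/2 ⊕ ℤ/2 ⊕ ℤ/4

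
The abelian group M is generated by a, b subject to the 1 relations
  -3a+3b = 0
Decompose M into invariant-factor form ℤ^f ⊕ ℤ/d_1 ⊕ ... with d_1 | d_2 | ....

rank_ℚ(R)=1; free=2−1=1
SNF(R) diag = [3] → torsion [3]

Answer: M ≅ ℤ^1 ⊕ ℤ/3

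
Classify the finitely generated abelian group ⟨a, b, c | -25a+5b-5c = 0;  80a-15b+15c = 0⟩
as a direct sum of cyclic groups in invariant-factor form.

rank_ℚ(R)=2; free=3−2=1
SNF(R) diag = [5, 5] → torsion [5, 5]

Answer: M ≅ ℤ^1 ⊕ ℤ/5 ⊕ ℤ/5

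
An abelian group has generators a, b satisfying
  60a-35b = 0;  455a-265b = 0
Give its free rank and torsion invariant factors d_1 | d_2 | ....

Answer: M ≅ ℤ/5 ⊕ ℤ/5

Derivation:
rank_ℚ(R)=2; free=2−2=0
SNF(R) diag = [5, 5] → torsion [5, 5]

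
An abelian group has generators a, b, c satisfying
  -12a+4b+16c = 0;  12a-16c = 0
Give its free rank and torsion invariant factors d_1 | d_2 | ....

Answer: M ≅ ℤ^1 ⊕ ℤ/4 ⊕ ℤ/4

Derivation:
rank_ℚ(R)=2; free=3−2=1
SNF(R) diag = [4, 4] → torsion [4, 4]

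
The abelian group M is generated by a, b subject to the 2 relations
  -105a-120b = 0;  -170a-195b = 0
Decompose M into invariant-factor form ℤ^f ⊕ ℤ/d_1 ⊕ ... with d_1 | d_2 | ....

rank_ℚ(R)=2; free=2−2=0
SNF(R) diag = [5, 15] → torsion [5, 15]

Answer: M ≅ ℤ/5 ⊕ ℤ/15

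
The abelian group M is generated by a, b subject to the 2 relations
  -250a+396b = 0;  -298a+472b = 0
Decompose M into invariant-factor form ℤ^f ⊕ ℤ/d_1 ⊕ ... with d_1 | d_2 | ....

rank_ℚ(R)=2; free=2−2=0
SNF(R) diag = [2, 4] → torsion [2, 4]

Answer: M ≅ ℤ/2 ⊕ ℤ/4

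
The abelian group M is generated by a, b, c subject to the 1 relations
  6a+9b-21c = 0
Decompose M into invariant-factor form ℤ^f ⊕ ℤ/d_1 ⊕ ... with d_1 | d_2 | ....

rank_ℚ(R)=1; free=3−1=2
SNF(R) diag = [3] → torsion [3]

Answer: M ≅ ℤ^2 ⊕ ℤ/3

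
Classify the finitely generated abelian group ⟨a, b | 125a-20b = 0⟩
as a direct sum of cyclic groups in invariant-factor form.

Answer: M ≅ ℤ^1 ⊕ ℤ/5

Derivation:
rank_ℚ(R)=1; free=2−1=1
SNF(R) diag = [5] → torsion [5]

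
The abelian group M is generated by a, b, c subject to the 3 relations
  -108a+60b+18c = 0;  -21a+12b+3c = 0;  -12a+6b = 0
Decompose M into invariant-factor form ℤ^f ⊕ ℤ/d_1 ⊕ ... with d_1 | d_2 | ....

Answer: M ≅ ℤ/3 ⊕ ℤ/6 ⊕ ℤ/6

Derivation:
rank_ℚ(R)=3; free=3−3=0
SNF(R) diag = [3, 6, 6] → torsion [3, 6, 6]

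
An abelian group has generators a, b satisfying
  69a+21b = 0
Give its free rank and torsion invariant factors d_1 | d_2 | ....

rank_ℚ(R)=1; free=2−1=1
SNF(R) diag = [3] → torsion [3]

Answer: M ≅ ℤ^1 ⊕ ℤ/3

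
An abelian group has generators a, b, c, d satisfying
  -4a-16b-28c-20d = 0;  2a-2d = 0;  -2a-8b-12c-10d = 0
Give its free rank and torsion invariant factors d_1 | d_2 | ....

Answer: M ≅ ℤ^1 ⊕ ℤ/2 ⊕ ℤ/4 ⊕ ℤ/4

Derivation:
rank_ℚ(R)=3; free=4−3=1
SNF(R) diag = [2, 4, 4] → torsion [2, 4, 4]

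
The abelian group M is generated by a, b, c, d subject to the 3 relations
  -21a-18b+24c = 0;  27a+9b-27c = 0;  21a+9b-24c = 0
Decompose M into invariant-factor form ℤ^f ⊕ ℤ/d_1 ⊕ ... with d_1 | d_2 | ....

rank_ℚ(R)=3; free=4−3=1
SNF(R) diag = [3, 9, 27] → torsion [3, 9, 27]

Answer: M ≅ ℤ^1 ⊕ ℤ/3 ⊕ ℤ/9 ⊕ ℤ/27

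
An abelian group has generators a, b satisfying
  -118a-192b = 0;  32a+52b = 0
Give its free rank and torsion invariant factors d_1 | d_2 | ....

Answer: M ≅ ℤ/2 ⊕ ℤ/4

Derivation:
rank_ℚ(R)=2; free=2−2=0
SNF(R) diag = [2, 4] → torsion [2, 4]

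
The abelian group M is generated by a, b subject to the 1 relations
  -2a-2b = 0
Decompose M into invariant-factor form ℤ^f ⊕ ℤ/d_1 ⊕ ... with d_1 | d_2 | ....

rank_ℚ(R)=1; free=2−1=1
SNF(R) diag = [2] → torsion [2]

Answer: M ≅ ℤ^1 ⊕ ℤ/2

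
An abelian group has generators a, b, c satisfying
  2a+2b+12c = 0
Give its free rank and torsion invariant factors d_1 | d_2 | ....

rank_ℚ(R)=1; free=3−1=2
SNF(R) diag = [2] → torsion [2]

Answer: M ≅ ℤ^2 ⊕ ℤ/2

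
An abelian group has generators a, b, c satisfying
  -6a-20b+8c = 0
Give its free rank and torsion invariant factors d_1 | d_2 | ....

Answer: M ≅ ℤ^2 ⊕ ℤ/2

Derivation:
rank_ℚ(R)=1; free=3−1=2
SNF(R) diag = [2] → torsion [2]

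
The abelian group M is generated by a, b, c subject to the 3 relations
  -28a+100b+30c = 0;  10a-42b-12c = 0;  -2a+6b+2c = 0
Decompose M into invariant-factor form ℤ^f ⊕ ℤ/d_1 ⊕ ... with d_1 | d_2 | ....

Answer: M ≅ ℤ/2 ⊕ ℤ/2 ⊕ ℤ/4

Derivation:
rank_ℚ(R)=3; free=3−3=0
SNF(R) diag = [2, 2, 4] → torsion [2, 2, 4]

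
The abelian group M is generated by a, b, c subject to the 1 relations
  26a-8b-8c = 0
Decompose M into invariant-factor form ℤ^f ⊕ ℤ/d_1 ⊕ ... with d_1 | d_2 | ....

Answer: M ≅ ℤ^2 ⊕ ℤ/2

Derivation:
rank_ℚ(R)=1; free=3−1=2
SNF(R) diag = [2] → torsion [2]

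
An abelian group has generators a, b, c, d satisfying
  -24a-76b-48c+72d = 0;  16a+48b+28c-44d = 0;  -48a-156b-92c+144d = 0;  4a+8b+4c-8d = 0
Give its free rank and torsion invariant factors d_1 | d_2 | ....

rank_ℚ(R)=4; free=4−4=0
SNF(R) diag = [4, 4, 4, 12] → torsion [4, 4, 4, 12]

Answer: M ≅ ℤ/4 ⊕ ℤ/4 ⊕ ℤ/4 ⊕ ℤ/12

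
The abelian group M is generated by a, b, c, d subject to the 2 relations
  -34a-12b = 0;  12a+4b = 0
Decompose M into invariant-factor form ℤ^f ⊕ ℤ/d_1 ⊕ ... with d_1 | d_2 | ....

Answer: M ≅ ℤ^2 ⊕ ℤ/2 ⊕ ℤ/4

Derivation:
rank_ℚ(R)=2; free=4−2=2
SNF(R) diag = [2, 4] → torsion [2, 4]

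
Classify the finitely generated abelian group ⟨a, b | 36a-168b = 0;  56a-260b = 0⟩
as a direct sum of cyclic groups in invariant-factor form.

Answer: M ≅ ℤ/4 ⊕ ℤ/12

Derivation:
rank_ℚ(R)=2; free=2−2=0
SNF(R) diag = [4, 12] → torsion [4, 12]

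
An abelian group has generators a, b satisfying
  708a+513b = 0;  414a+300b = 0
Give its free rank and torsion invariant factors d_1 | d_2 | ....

rank_ℚ(R)=2; free=2−2=0
SNF(R) diag = [3, 6] → torsion [3, 6]

Answer: M ≅ ℤ/3 ⊕ ℤ/6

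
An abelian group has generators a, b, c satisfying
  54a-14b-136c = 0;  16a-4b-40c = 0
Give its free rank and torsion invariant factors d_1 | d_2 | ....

Answer: M ≅ ℤ^1 ⊕ ℤ/2 ⊕ ℤ/4

Derivation:
rank_ℚ(R)=2; free=3−2=1
SNF(R) diag = [2, 4] → torsion [2, 4]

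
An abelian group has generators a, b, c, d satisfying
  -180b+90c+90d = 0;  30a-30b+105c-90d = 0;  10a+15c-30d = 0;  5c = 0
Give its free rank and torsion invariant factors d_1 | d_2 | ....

Answer: M ≅ ℤ/5 ⊕ ℤ/10 ⊕ ℤ/30 ⊕ ℤ/90

Derivation:
rank_ℚ(R)=4; free=4−4=0
SNF(R) diag = [5, 10, 30, 90] → torsion [5, 10, 30, 90]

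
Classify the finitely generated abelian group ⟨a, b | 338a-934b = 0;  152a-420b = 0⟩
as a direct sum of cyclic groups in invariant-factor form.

Answer: M ≅ ℤ/2 ⊕ ℤ/4

Derivation:
rank_ℚ(R)=2; free=2−2=0
SNF(R) diag = [2, 4] → torsion [2, 4]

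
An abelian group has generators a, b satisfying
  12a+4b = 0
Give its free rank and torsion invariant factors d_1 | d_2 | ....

Answer: M ≅ ℤ^1 ⊕ ℤ/4

Derivation:
rank_ℚ(R)=1; free=2−1=1
SNF(R) diag = [4] → torsion [4]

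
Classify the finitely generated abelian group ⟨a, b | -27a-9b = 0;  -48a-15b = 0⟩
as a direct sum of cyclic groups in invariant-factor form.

Answer: M ≅ ℤ/3 ⊕ ℤ/9

Derivation:
rank_ℚ(R)=2; free=2−2=0
SNF(R) diag = [3, 9] → torsion [3, 9]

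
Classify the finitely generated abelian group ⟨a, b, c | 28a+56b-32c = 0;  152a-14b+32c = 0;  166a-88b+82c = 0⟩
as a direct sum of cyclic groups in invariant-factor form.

Answer: M ≅ ℤ/2 ⊕ ℤ/6 ⊕ ℤ/12

Derivation:
rank_ℚ(R)=3; free=3−3=0
SNF(R) diag = [2, 6, 12] → torsion [2, 6, 12]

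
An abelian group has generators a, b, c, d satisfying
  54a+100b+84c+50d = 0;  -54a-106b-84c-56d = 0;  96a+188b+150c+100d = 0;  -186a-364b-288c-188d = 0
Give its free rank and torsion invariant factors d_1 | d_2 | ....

Answer: M ≅ ℤ/2 ⊕ ℤ/6 ⊕ ℤ/6 ⊕ ℤ/6

Derivation:
rank_ℚ(R)=4; free=4−4=0
SNF(R) diag = [2, 6, 6, 6] → torsion [2, 6, 6, 6]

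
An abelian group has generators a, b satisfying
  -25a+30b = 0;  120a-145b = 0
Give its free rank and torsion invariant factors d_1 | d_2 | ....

rank_ℚ(R)=2; free=2−2=0
SNF(R) diag = [5, 5] → torsion [5, 5]

Answer: M ≅ ℤ/5 ⊕ ℤ/5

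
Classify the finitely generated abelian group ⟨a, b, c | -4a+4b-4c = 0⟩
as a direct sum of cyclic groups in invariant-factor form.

rank_ℚ(R)=1; free=3−1=2
SNF(R) diag = [4] → torsion [4]

Answer: M ≅ ℤ^2 ⊕ ℤ/4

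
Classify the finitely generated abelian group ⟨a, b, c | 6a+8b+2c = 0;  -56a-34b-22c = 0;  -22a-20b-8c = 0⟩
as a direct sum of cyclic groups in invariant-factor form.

Answer: M ≅ ℤ/2 ⊕ ℤ/2 ⊕ ℤ/6

Derivation:
rank_ℚ(R)=3; free=3−3=0
SNF(R) diag = [2, 2, 6] → torsion [2, 2, 6]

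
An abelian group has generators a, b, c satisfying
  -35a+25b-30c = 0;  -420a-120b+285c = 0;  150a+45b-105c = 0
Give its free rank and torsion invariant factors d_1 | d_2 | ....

rank_ℚ(R)=3; free=3−3=0
SNF(R) diag = [5, 15, 15] → torsion [5, 15, 15]

Answer: M ≅ ℤ/5 ⊕ ℤ/15 ⊕ ℤ/15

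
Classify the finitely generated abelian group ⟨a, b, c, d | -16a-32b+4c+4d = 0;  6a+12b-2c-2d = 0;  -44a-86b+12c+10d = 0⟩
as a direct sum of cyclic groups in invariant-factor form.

Answer: M ≅ ℤ^1 ⊕ ℤ/2 ⊕ ℤ/2 ⊕ ℤ/4

Derivation:
rank_ℚ(R)=3; free=4−3=1
SNF(R) diag = [2, 2, 4] → torsion [2, 2, 4]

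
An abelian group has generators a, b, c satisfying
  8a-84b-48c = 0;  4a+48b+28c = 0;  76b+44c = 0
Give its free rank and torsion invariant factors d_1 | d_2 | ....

rank_ℚ(R)=3; free=3−3=0
SNF(R) diag = [4, 4, 4] → torsion [4, 4, 4]

Answer: M ≅ ℤ/4 ⊕ ℤ/4 ⊕ ℤ/4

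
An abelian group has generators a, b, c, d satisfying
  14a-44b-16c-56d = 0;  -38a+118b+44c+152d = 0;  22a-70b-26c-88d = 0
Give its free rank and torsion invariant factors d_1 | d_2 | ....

Answer: M ≅ ℤ^1 ⊕ ℤ/2 ⊕ ℤ/2 ⊕ ℤ/6

Derivation:
rank_ℚ(R)=3; free=4−3=1
SNF(R) diag = [2, 2, 6] → torsion [2, 2, 6]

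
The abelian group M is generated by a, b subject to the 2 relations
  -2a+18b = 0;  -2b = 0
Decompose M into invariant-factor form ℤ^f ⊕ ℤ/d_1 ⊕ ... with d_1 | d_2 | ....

Answer: M ≅ ℤ/2 ⊕ ℤ/2

Derivation:
rank_ℚ(R)=2; free=2−2=0
SNF(R) diag = [2, 2] → torsion [2, 2]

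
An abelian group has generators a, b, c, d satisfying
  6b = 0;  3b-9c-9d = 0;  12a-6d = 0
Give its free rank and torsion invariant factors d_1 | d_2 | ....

rank_ℚ(R)=3; free=4−3=1
SNF(R) diag = [3, 6, 18] → torsion [3, 6, 18]

Answer: M ≅ ℤ^1 ⊕ ℤ/3 ⊕ ℤ/6 ⊕ ℤ/18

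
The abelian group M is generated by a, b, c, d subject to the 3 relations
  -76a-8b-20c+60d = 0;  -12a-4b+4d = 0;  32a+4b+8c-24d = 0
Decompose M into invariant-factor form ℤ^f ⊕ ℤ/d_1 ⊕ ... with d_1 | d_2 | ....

Answer: M ≅ ℤ^1 ⊕ ℤ/4 ⊕ ℤ/4 ⊕ ℤ/4

Derivation:
rank_ℚ(R)=3; free=4−3=1
SNF(R) diag = [4, 4, 4] → torsion [4, 4, 4]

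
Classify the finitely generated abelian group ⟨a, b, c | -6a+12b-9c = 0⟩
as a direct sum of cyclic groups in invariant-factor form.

Answer: M ≅ ℤ^2 ⊕ ℤ/3

Derivation:
rank_ℚ(R)=1; free=3−1=2
SNF(R) diag = [3] → torsion [3]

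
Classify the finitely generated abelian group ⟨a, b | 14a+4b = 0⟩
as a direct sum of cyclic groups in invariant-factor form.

rank_ℚ(R)=1; free=2−1=1
SNF(R) diag = [2] → torsion [2]

Answer: M ≅ ℤ^1 ⊕ ℤ/2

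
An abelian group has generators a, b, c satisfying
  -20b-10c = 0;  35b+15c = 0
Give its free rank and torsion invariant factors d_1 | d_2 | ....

Answer: M ≅ ℤ^1 ⊕ ℤ/5 ⊕ ℤ/10

Derivation:
rank_ℚ(R)=2; free=3−2=1
SNF(R) diag = [5, 10] → torsion [5, 10]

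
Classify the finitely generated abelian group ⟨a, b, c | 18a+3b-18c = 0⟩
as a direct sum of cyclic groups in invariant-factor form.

rank_ℚ(R)=1; free=3−1=2
SNF(R) diag = [3] → torsion [3]

Answer: M ≅ ℤ^2 ⊕ ℤ/3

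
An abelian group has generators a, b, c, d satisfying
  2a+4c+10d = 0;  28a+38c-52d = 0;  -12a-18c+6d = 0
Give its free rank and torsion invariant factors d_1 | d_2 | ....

Answer: M ≅ ℤ^1 ⊕ ℤ/2 ⊕ ℤ/6 ⊕ ℤ/6

Derivation:
rank_ℚ(R)=3; free=4−3=1
SNF(R) diag = [2, 6, 6] → torsion [2, 6, 6]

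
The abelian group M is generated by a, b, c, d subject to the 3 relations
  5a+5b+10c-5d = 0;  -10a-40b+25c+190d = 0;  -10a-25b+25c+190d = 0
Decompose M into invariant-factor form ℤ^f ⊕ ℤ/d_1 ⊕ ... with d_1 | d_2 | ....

Answer: M ≅ ℤ^1 ⊕ ℤ/5 ⊕ ℤ/15 ⊕ ℤ/45

Derivation:
rank_ℚ(R)=3; free=4−3=1
SNF(R) diag = [5, 15, 45] → torsion [5, 15, 45]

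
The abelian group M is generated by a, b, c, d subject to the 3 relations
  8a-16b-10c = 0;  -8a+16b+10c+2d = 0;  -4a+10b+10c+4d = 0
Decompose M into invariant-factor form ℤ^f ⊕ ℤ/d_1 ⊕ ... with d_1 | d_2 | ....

rank_ℚ(R)=3; free=4−3=1
SNF(R) diag = [2, 2, 2] → torsion [2, 2, 2]

Answer: M ≅ ℤ^1 ⊕ ℤ/2 ⊕ ℤ/2 ⊕ ℤ/2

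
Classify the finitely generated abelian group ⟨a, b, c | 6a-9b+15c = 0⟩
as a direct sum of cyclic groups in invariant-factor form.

rank_ℚ(R)=1; free=3−1=2
SNF(R) diag = [3] → torsion [3]

Answer: M ≅ ℤ^2 ⊕ ℤ/3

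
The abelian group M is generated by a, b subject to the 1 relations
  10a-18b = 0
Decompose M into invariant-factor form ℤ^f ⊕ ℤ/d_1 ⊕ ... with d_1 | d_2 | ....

rank_ℚ(R)=1; free=2−1=1
SNF(R) diag = [2] → torsion [2]

Answer: M ≅ ℤ^1 ⊕ ℤ/2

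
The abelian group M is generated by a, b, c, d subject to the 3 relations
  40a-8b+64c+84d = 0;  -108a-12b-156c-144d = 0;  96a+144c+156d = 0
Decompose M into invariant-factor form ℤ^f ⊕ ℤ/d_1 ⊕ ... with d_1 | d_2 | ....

Answer: M ≅ ℤ^1 ⊕ ℤ/4 ⊕ ℤ/12 ⊕ ℤ/24

Derivation:
rank_ℚ(R)=3; free=4−3=1
SNF(R) diag = [4, 12, 24] → torsion [4, 12, 24]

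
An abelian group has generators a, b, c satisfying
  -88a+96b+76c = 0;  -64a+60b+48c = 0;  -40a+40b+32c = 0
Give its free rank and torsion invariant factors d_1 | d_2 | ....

rank_ℚ(R)=3; free=3−3=0
SNF(R) diag = [4, 4, 8] → torsion [4, 4, 8]

Answer: M ≅ ℤ/4 ⊕ ℤ/4 ⊕ ℤ/8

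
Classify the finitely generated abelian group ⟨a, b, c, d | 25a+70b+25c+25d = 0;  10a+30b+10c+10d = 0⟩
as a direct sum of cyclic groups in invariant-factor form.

Answer: M ≅ ℤ^2 ⊕ ℤ/5 ⊕ ℤ/10

Derivation:
rank_ℚ(R)=2; free=4−2=2
SNF(R) diag = [5, 10] → torsion [5, 10]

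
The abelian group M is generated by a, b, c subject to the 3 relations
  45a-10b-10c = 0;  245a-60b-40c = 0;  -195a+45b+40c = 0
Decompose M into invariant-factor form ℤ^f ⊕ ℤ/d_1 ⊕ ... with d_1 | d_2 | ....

rank_ℚ(R)=3; free=3−3=0
SNF(R) diag = [5, 5, 10] → torsion [5, 5, 10]

Answer: M ≅ ℤ/5 ⊕ ℤ/5 ⊕ ℤ/10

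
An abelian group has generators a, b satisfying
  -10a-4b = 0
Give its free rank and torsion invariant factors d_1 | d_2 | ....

Answer: M ≅ ℤ^1 ⊕ ℤ/2

Derivation:
rank_ℚ(R)=1; free=2−1=1
SNF(R) diag = [2] → torsion [2]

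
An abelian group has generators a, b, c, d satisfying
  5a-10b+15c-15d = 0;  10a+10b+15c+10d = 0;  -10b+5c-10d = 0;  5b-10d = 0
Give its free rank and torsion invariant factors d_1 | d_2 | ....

Answer: M ≅ ℤ/5 ⊕ ℤ/5 ⊕ ℤ/5 ⊕ ℤ/10

Derivation:
rank_ℚ(R)=4; free=4−4=0
SNF(R) diag = [5, 5, 5, 10] → torsion [5, 5, 5, 10]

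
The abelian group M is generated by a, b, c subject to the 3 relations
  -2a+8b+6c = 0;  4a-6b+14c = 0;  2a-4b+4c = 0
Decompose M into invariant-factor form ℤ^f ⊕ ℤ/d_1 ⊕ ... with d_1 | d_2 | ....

Answer: M ≅ ℤ/2 ⊕ ℤ/2 ⊕ ℤ/2

Derivation:
rank_ℚ(R)=3; free=3−3=0
SNF(R) diag = [2, 2, 2] → torsion [2, 2, 2]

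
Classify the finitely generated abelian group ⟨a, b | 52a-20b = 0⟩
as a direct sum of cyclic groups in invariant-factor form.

rank_ℚ(R)=1; free=2−1=1
SNF(R) diag = [4] → torsion [4]

Answer: M ≅ ℤ^1 ⊕ ℤ/4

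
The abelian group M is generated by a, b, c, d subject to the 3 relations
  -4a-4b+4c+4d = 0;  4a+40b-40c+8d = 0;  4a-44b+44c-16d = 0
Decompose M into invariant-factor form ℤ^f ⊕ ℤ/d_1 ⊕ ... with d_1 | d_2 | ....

rank_ℚ(R)=3; free=4−3=1
SNF(R) diag = [4, 12, 12] → torsion [4, 12, 12]

Answer: M ≅ ℤ^1 ⊕ ℤ/4 ⊕ ℤ/12 ⊕ ℤ/12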